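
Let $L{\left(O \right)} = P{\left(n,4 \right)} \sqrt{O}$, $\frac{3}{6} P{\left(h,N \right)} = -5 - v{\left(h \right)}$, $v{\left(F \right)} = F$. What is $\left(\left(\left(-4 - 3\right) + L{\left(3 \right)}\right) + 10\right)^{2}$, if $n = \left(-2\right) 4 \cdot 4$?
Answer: $8757 + 324 \sqrt{3} \approx 9318.2$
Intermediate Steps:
$n = -32$ ($n = \left(-8\right) 4 = -32$)
$P{\left(h,N \right)} = -10 - 2 h$ ($P{\left(h,N \right)} = 2 \left(-5 - h\right) = -10 - 2 h$)
$L{\left(O \right)} = 54 \sqrt{O}$ ($L{\left(O \right)} = \left(-10 - -64\right) \sqrt{O} = \left(-10 + 64\right) \sqrt{O} = 54 \sqrt{O}$)
$\left(\left(\left(-4 - 3\right) + L{\left(3 \right)}\right) + 10\right)^{2} = \left(\left(\left(-4 - 3\right) + 54 \sqrt{3}\right) + 10\right)^{2} = \left(\left(-7 + 54 \sqrt{3}\right) + 10\right)^{2} = \left(3 + 54 \sqrt{3}\right)^{2}$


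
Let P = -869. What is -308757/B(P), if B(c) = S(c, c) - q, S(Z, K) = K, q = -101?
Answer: 102919/256 ≈ 402.03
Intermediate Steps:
B(c) = 101 + c (B(c) = c - 1*(-101) = c + 101 = 101 + c)
-308757/B(P) = -308757/(101 - 869) = -308757/(-768) = -308757*(-1/768) = 102919/256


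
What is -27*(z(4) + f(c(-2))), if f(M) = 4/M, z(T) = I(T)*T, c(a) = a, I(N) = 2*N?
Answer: -810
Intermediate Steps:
z(T) = 2*T² (z(T) = (2*T)*T = 2*T²)
-27*(z(4) + f(c(-2))) = -27*(2*4² + 4/(-2)) = -27*(2*16 + 4*(-½)) = -27*(32 - 2) = -27*30 = -810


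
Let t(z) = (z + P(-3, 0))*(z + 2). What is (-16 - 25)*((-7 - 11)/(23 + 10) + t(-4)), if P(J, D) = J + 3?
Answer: -3362/11 ≈ -305.64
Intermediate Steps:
P(J, D) = 3 + J
t(z) = z*(2 + z) (t(z) = (z + (3 - 3))*(z + 2) = (z + 0)*(2 + z) = z*(2 + z))
(-16 - 25)*((-7 - 11)/(23 + 10) + t(-4)) = (-16 - 25)*((-7 - 11)/(23 + 10) - 4*(2 - 4)) = -41*(-18/33 - 4*(-2)) = -41*(-18*1/33 + 8) = -41*(-6/11 + 8) = -41*82/11 = -3362/11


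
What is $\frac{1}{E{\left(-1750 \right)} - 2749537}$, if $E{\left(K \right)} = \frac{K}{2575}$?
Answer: $- \frac{103}{283202381} \approx -3.637 \cdot 10^{-7}$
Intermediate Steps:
$E{\left(K \right)} = \frac{K}{2575}$ ($E{\left(K \right)} = K \frac{1}{2575} = \frac{K}{2575}$)
$\frac{1}{E{\left(-1750 \right)} - 2749537} = \frac{1}{\frac{1}{2575} \left(-1750\right) - 2749537} = \frac{1}{- \frac{70}{103} + \left(-3596017 + 846480\right)} = \frac{1}{- \frac{70}{103} - 2749537} = \frac{1}{- \frac{283202381}{103}} = - \frac{103}{283202381}$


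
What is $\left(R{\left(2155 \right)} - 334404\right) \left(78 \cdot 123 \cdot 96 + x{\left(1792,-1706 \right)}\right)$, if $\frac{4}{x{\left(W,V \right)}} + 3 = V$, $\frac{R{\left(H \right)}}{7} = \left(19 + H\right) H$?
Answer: $\frac{51093621765104632}{1709} \approx 2.9897 \cdot 10^{13}$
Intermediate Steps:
$R{\left(H \right)} = 7 H \left(19 + H\right)$ ($R{\left(H \right)} = 7 \left(19 + H\right) H = 7 H \left(19 + H\right)$)
$x{\left(W,V \right)} = \frac{4}{-3 + V}$
$\left(R{\left(2155 \right)} - 334404\right) \left(78 \cdot 123 \cdot 96 + x{\left(1792,-1706 \right)}\right) = \left(7 \cdot 2155 \left(19 + 2155\right) - 334404\right) \left(78 \cdot 123 \cdot 96 + \frac{4}{-3 - 1706}\right) = \left(7 \cdot 2155 \cdot 2174 - 334404\right) \left(9594 \cdot 96 + \frac{4}{-1709}\right) = \left(32794790 - 334404\right) \left(921024 + 4 \left(- \frac{1}{1709}\right)\right) = 32460386 \left(921024 - \frac{4}{1709}\right) = 32460386 \cdot \frac{1574030012}{1709} = \frac{51093621765104632}{1709}$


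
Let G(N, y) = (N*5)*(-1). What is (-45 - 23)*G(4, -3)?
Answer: 1360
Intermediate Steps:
G(N, y) = -5*N (G(N, y) = (5*N)*(-1) = -5*N)
(-45 - 23)*G(4, -3) = (-45 - 23)*(-5*4) = -68*(-20) = 1360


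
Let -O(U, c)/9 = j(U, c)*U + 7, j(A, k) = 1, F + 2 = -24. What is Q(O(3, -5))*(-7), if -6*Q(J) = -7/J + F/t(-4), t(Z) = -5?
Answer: 665/108 ≈ 6.1574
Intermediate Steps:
F = -26 (F = -2 - 24 = -26)
O(U, c) = -63 - 9*U (O(U, c) = -9*(1*U + 7) = -9*(U + 7) = -9*(7 + U) = -63 - 9*U)
Q(J) = -13/15 + 7/(6*J) (Q(J) = -(-7/J - 26/(-5))/6 = -(-7/J - 26*(-1/5))/6 = -(-7/J + 26/5)/6 = -(26/5 - 7/J)/6 = -13/15 + 7/(6*J))
Q(O(3, -5))*(-7) = ((35 - 26*(-63 - 9*3))/(30*(-63 - 9*3)))*(-7) = ((35 - 26*(-63 - 27))/(30*(-63 - 27)))*(-7) = ((1/30)*(35 - 26*(-90))/(-90))*(-7) = ((1/30)*(-1/90)*(35 + 2340))*(-7) = ((1/30)*(-1/90)*2375)*(-7) = -95/108*(-7) = 665/108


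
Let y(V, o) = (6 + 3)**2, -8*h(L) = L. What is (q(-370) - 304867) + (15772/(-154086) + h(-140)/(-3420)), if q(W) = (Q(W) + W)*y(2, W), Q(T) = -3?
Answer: -11771902984423/35131608 ≈ -3.3508e+5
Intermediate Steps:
h(L) = -L/8
y(V, o) = 81 (y(V, o) = 9**2 = 81)
q(W) = -243 + 81*W (q(W) = (-3 + W)*81 = -243 + 81*W)
(q(-370) - 304867) + (15772/(-154086) + h(-140)/(-3420)) = ((-243 + 81*(-370)) - 304867) + (15772/(-154086) - 1/8*(-140)/(-3420)) = ((-243 - 29970) - 304867) + (15772*(-1/154086) + (35/2)*(-1/3420)) = (-30213 - 304867) + (-7886/77043 - 7/1368) = -335080 - 3775783/35131608 = -11771902984423/35131608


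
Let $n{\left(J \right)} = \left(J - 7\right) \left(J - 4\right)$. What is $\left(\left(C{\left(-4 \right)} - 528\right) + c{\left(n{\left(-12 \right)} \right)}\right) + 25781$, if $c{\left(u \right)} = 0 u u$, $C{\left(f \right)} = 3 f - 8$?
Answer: $25233$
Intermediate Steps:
$n{\left(J \right)} = \left(-7 + J\right) \left(-4 + J\right)$
$C{\left(f \right)} = -8 + 3 f$
$c{\left(u \right)} = 0$ ($c{\left(u \right)} = 0 u = 0$)
$\left(\left(C{\left(-4 \right)} - 528\right) + c{\left(n{\left(-12 \right)} \right)}\right) + 25781 = \left(\left(\left(-8 + 3 \left(-4\right)\right) - 528\right) + 0\right) + 25781 = \left(\left(\left(-8 - 12\right) - 528\right) + 0\right) + 25781 = \left(\left(-20 - 528\right) + 0\right) + 25781 = \left(-548 + 0\right) + 25781 = -548 + 25781 = 25233$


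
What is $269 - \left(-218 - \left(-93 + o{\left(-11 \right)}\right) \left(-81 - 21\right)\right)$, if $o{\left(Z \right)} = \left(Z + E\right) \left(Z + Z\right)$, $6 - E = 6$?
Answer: $-14711$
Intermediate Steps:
$E = 0$ ($E = 6 - 6 = 0$)
$o{\left(Z \right)} = 2 Z^{2}$ ($o{\left(Z \right)} = \left(Z + 0\right) \left(Z + Z\right) = Z 2 Z = 2 Z^{2}$)
$269 - \left(-218 - \left(-93 + o{\left(-11 \right)}\right) \left(-81 - 21\right)\right) = 269 - \left(-218 - \left(-93 + 2 \left(-11\right)^{2}\right) \left(-81 - 21\right)\right) = 269 - \left(-218 - \left(-93 + 2 \cdot 121\right) \left(-102\right)\right) = 269 - \left(-218 - \left(-93 + 242\right) \left(-102\right)\right) = 269 - \left(-218 - 149 \left(-102\right)\right) = 269 - \left(-218 - -15198\right) = 269 - \left(-218 + 15198\right) = 269 - 14980 = -14711$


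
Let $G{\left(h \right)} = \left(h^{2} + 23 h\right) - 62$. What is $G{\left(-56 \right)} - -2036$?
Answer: $3822$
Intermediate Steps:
$G{\left(h \right)} = -62 + h^{2} + 23 h$
$G{\left(-56 \right)} - -2036 = \left(-62 + \left(-56\right)^{2} + 23 \left(-56\right)\right) - -2036 = \left(-62 + 3136 - 1288\right) + 2036 = 1786 + 2036 = 3822$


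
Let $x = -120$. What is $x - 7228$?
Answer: $-7348$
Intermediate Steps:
$x - 7228 = -120 - 7228 = -7348$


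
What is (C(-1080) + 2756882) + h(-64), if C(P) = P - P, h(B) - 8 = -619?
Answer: 2756271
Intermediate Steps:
h(B) = -611 (h(B) = 8 - 619 = -611)
C(P) = 0
(C(-1080) + 2756882) + h(-64) = (0 + 2756882) - 611 = 2756882 - 611 = 2756271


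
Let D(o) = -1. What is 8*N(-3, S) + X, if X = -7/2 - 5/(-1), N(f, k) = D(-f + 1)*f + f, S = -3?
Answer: 3/2 ≈ 1.5000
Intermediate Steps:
N(f, k) = 0 (N(f, k) = -f + f = 0)
X = 3/2 (X = -7*½ - 5*(-1) = -7/2 + 5 = 3/2 ≈ 1.5000)
8*N(-3, S) + X = 8*0 + 3/2 = 0 + 3/2 = 3/2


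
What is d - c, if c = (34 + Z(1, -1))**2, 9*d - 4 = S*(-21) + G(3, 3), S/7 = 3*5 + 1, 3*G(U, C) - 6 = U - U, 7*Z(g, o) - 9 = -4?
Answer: -215465/147 ≈ -1465.7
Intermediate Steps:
Z(g, o) = 5/7 (Z(g, o) = 9/7 + (1/7)*(-4) = 9/7 - 4/7 = 5/7)
G(U, C) = 2 (G(U, C) = 2 + (U - U)/3 = 2 + (1/3)*0 = 2 + 0 = 2)
S = 112 (S = 7*(3*5 + 1) = 7*(15 + 1) = 7*16 = 112)
d = -782/3 (d = 4/9 + (112*(-21) + 2)/9 = 4/9 + (-2352 + 2)/9 = 4/9 + (1/9)*(-2350) = 4/9 - 2350/9 = -782/3 ≈ -260.67)
c = 59049/49 (c = (34 + 5/7)**2 = (243/7)**2 = 59049/49 ≈ 1205.1)
d - c = -782/3 - 1*59049/49 = -782/3 - 59049/49 = -215465/147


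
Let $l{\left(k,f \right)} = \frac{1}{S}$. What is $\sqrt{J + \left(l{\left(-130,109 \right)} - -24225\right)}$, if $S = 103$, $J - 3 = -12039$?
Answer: $\frac{2 \sqrt{32328301}}{103} \approx 110.4$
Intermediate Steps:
$J = -12036$ ($J = 3 - 12039 = -12036$)
$l{\left(k,f \right)} = \frac{1}{103}$
$\sqrt{J + \left(l{\left(-130,109 \right)} - -24225\right)} = \sqrt{-12036 + \left(\frac{1}{103} - -24225\right)} = \sqrt{-12036 + \left(\frac{1}{103} + 24225\right)} = \sqrt{-12036 + \frac{2495176}{103}} = \sqrt{\frac{1255468}{103}} = \frac{2 \sqrt{32328301}}{103}$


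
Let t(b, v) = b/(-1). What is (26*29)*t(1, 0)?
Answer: -754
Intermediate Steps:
t(b, v) = -b (t(b, v) = b*(-1) = -b)
(26*29)*t(1, 0) = (26*29)*(-1*1) = 754*(-1) = -754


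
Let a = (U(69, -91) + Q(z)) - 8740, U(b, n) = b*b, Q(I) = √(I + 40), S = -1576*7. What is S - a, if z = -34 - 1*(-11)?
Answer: -7053 - √17 ≈ -7057.1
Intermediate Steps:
z = -23 (z = -34 + 11 = -23)
S = -11032
Q(I) = √(40 + I)
U(b, n) = b²
a = -3979 + √17 (a = (69² + √(40 - 23)) - 8740 = (4761 + √17) - 8740 = -3979 + √17 ≈ -3974.9)
S - a = -11032 - (-3979 + √17) = -11032 + (3979 - √17) = -7053 - √17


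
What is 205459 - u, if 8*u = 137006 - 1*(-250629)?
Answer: 1256037/8 ≈ 1.5700e+5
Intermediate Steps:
u = 387635/8 (u = (137006 - 1*(-250629))/8 = (137006 + 250629)/8 = (1/8)*387635 = 387635/8 ≈ 48454.)
205459 - u = 205459 - 1*387635/8 = 205459 - 387635/8 = 1256037/8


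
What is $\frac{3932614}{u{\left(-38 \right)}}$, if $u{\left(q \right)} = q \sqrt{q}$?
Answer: $\frac{1966307 i \sqrt{38}}{722} \approx 16788.0 i$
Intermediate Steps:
$u{\left(q \right)} = q^{\frac{3}{2}}$
$\frac{3932614}{u{\left(-38 \right)}} = \frac{3932614}{\left(-38\right)^{\frac{3}{2}}} = \frac{3932614}{\left(-38\right) i \sqrt{38}} = 3932614 \frac{i \sqrt{38}}{1444} = \frac{1966307 i \sqrt{38}}{722}$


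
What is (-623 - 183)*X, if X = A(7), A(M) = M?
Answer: -5642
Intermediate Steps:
X = 7
(-623 - 183)*X = (-623 - 183)*7 = -806*7 = -5642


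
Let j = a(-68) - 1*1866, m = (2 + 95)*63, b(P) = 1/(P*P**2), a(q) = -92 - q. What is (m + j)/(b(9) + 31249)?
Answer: 3077109/22780522 ≈ 0.13508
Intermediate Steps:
b(P) = P**(-3) (b(P) = 1/(P**3) = P**(-3))
m = 6111 (m = 97*63 = 6111)
j = -1890 (j = (-92 - 1*(-68)) - 1*1866 = (-92 + 68) - 1866 = -24 - 1866 = -1890)
(m + j)/(b(9) + 31249) = (6111 - 1890)/(9**(-3) + 31249) = 4221/(1/729 + 31249) = 4221/(22780522/729) = 4221*(729/22780522) = 3077109/22780522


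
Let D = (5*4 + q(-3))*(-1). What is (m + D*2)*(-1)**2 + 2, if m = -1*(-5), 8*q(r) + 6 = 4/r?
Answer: -187/6 ≈ -31.167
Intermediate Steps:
q(r) = -3/4 + 1/(2*r) (q(r) = -3/4 + (4/r)/8 = -3/4 + 1/(2*r))
m = 5
D = -229/12 (D = (5*4 + (1/4)*(2 - 3*(-3))/(-3))*(-1) = (20 + (1/4)*(-1/3)*(2 + 9))*(-1) = (20 + (1/4)*(-1/3)*11)*(-1) = (20 - 11/12)*(-1) = (229/12)*(-1) = -229/12 ≈ -19.083)
(m + D*2)*(-1)**2 + 2 = (5 - 229/12*2)*(-1)**2 + 2 = (5 - 229/6)*1 + 2 = -199/6*1 + 2 = -199/6 + 2 = -187/6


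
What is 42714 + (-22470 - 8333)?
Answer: 11911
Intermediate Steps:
42714 + (-22470 - 8333) = 42714 - 30803 = 11911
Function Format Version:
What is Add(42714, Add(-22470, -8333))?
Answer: 11911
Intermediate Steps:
Add(42714, Add(-22470, -8333)) = Add(42714, -30803) = 11911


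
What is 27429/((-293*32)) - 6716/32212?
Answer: -236628041/75504928 ≈ -3.1339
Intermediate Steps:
27429/((-293*32)) - 6716/32212 = 27429/(-9376) - 6716*1/32212 = 27429*(-1/9376) - 1679/8053 = -27429/9376 - 1679/8053 = -236628041/75504928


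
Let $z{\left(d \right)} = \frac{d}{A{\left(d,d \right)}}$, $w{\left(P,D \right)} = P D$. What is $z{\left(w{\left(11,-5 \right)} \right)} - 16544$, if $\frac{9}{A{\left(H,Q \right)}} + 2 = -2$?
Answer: $- \frac{148676}{9} \approx -16520.0$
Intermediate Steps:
$w{\left(P,D \right)} = D P$
$A{\left(H,Q \right)} = - \frac{9}{4}$ ($A{\left(H,Q \right)} = \frac{9}{-2 - 2} = \frac{9}{-4} = 9 \left(- \frac{1}{4}\right) = - \frac{9}{4}$)
$z{\left(d \right)} = - \frac{4 d}{9}$ ($z{\left(d \right)} = \frac{d}{- \frac{9}{4}} = d \left(- \frac{4}{9}\right) = - \frac{4 d}{9}$)
$z{\left(w{\left(11,-5 \right)} \right)} - 16544 = - \frac{4 \left(\left(-5\right) 11\right)}{9} - 16544 = \left(- \frac{4}{9}\right) \left(-55\right) - 16544 = \frac{220}{9} - 16544 = - \frac{148676}{9}$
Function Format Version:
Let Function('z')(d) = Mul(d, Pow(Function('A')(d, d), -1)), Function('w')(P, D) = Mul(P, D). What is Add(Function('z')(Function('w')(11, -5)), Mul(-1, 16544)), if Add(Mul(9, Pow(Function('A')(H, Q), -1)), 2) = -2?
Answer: Rational(-148676, 9) ≈ -16520.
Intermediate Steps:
Function('w')(P, D) = Mul(D, P)
Function('A')(H, Q) = Rational(-9, 4) (Function('A')(H, Q) = Mul(9, Pow(Add(-2, -2), -1)) = Mul(9, Pow(-4, -1)) = Mul(9, Rational(-1, 4)) = Rational(-9, 4))
Function('z')(d) = Mul(Rational(-4, 9), d) (Function('z')(d) = Mul(d, Pow(Rational(-9, 4), -1)) = Mul(d, Rational(-4, 9)) = Mul(Rational(-4, 9), d))
Add(Function('z')(Function('w')(11, -5)), Mul(-1, 16544)) = Add(Mul(Rational(-4, 9), Mul(-5, 11)), Mul(-1, 16544)) = Add(Mul(Rational(-4, 9), -55), -16544) = Add(Rational(220, 9), -16544) = Rational(-148676, 9)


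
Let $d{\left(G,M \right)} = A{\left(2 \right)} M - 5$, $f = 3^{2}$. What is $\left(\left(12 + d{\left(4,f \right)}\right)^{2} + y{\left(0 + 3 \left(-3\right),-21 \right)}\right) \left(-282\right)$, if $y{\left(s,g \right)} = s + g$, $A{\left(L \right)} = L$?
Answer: $-167790$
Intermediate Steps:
$f = 9$
$d{\left(G,M \right)} = -5 + 2 M$ ($d{\left(G,M \right)} = 2 M - 5 = -5 + 2 M$)
$y{\left(s,g \right)} = g + s$
$\left(\left(12 + d{\left(4,f \right)}\right)^{2} + y{\left(0 + 3 \left(-3\right),-21 \right)}\right) \left(-282\right) = \left(\left(12 + \left(-5 + 2 \cdot 9\right)\right)^{2} + \left(-21 + \left(0 + 3 \left(-3\right)\right)\right)\right) \left(-282\right) = \left(\left(12 + \left(-5 + 18\right)\right)^{2} + \left(-21 + \left(0 - 9\right)\right)\right) \left(-282\right) = \left(\left(12 + 13\right)^{2} - 30\right) \left(-282\right) = \left(25^{2} - 30\right) \left(-282\right) = \left(625 - 30\right) \left(-282\right) = 595 \left(-282\right) = -167790$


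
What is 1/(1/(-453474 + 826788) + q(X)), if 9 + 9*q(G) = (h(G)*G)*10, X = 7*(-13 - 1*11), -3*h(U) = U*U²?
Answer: -373314/110140651565633 ≈ -3.3894e-9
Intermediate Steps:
h(U) = -U³/3 (h(U) = -U*U²/3 = -U³/3)
X = -168 (X = 7*(-13 - 11) = 7*(-24) = -168)
q(G) = -1 - 10*G⁴/27 (q(G) = -1 + (((-G³/3)*G)*10)/9 = -1 + (-G⁴/3*10)/9 = -1 + (-10*G⁴/3)/9 = -1 - 10*G⁴/27)
1/(1/(-453474 + 826788) + q(X)) = 1/(1/(-453474 + 826788) + (-1 - 10/27*(-168)⁴)) = 1/(1/373314 + (-1 - 10/27*796594176)) = 1/(1/373314 + (-1 - 295034880)) = 1/(1/373314 - 295034881) = 1/(-110140651565633/373314) = -373314/110140651565633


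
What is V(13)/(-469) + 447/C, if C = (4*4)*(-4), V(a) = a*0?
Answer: -447/64 ≈ -6.9844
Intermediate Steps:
V(a) = 0
C = -64 (C = 16*(-4) = -64)
V(13)/(-469) + 447/C = 0/(-469) + 447/(-64) = 0*(-1/469) + 447*(-1/64) = 0 - 447/64 = -447/64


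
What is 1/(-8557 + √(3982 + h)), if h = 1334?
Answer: -8557/73216933 - 2*√1329/73216933 ≈ -0.00011787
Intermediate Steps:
1/(-8557 + √(3982 + h)) = 1/(-8557 + √(3982 + 1334)) = 1/(-8557 + √5316) = 1/(-8557 + 2*√1329)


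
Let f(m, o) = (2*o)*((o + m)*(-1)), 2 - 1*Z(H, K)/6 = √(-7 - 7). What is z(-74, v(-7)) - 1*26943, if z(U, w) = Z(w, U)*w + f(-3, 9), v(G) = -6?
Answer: -27123 + 36*I*√14 ≈ -27123.0 + 134.7*I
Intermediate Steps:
Z(H, K) = 12 - 6*I*√14 (Z(H, K) = 12 - 6*√(-7 - 7) = 12 - 6*I*√14)
f(m, o) = 2*o*(-m - o) (f(m, o) = (2*o)*((m + o)*(-1)) = (2*o)*(-m - o) = 2*o*(-m - o))
z(U, w) = -108 + w*(12 - 6*I*√14) (z(U, w) = (12 - 6*I*√14)*w - 2*9*(-3 + 9) = w*(12 - 6*I*√14) - 2*9*6 = w*(12 - 6*I*√14) - 108 = -108 + w*(12 - 6*I*√14))
z(-74, v(-7)) - 1*26943 = (-108 + 6*(-6)*(2 - I*√14)) - 1*26943 = (-108 + (-72 + 36*I*√14)) - 26943 = (-180 + 36*I*√14) - 26943 = -27123 + 36*I*√14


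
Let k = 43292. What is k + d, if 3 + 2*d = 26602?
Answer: 113183/2 ≈ 56592.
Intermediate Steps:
d = 26599/2 (d = -3/2 + (1/2)*26602 = -3/2 + 13301 = 26599/2 ≈ 13300.)
k + d = 43292 + 26599/2 = 113183/2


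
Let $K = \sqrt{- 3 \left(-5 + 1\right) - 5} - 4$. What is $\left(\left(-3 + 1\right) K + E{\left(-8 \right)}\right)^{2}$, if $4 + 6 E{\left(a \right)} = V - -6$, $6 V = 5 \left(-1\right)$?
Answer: $\frac{123313}{1296} - \frac{295 \sqrt{7}}{9} \approx 8.4271$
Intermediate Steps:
$V = - \frac{5}{6}$ ($V = \frac{5 \left(-1\right)}{6} = \frac{1}{6} \left(-5\right) = - \frac{5}{6} \approx -0.83333$)
$K = -4 + \sqrt{7}$ ($K = \sqrt{\left(-3\right) \left(-4\right) - 5} - 4 = \sqrt{12 - 5} - 4 = \sqrt{7} - 4 = -4 + \sqrt{7} \approx -1.3542$)
$E{\left(a \right)} = \frac{7}{36}$ ($E{\left(a \right)} = - \frac{2}{3} + \frac{- \frac{5}{6} - -6}{6} = - \frac{2}{3} + \frac{- \frac{5}{6} + 6}{6} = - \frac{2}{3} + \frac{1}{6} \cdot \frac{31}{6} = - \frac{2}{3} + \frac{31}{36} = \frac{7}{36}$)
$\left(\left(-3 + 1\right) K + E{\left(-8 \right)}\right)^{2} = \left(\left(-3 + 1\right) \left(-4 + \sqrt{7}\right) + \frac{7}{36}\right)^{2} = \left(- 2 \left(-4 + \sqrt{7}\right) + \frac{7}{36}\right)^{2} = \left(\left(8 - 2 \sqrt{7}\right) + \frac{7}{36}\right)^{2} = \left(\frac{295}{36} - 2 \sqrt{7}\right)^{2}$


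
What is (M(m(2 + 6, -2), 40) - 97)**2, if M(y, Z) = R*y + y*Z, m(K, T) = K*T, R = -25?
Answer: 113569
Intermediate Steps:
M(y, Z) = -25*y + Z*y (M(y, Z) = -25*y + y*Z = -25*y + Z*y)
(M(m(2 + 6, -2), 40) - 97)**2 = (((2 + 6)*(-2))*(-25 + 40) - 97)**2 = ((8*(-2))*15 - 97)**2 = (-16*15 - 97)**2 = (-240 - 97)**2 = (-337)**2 = 113569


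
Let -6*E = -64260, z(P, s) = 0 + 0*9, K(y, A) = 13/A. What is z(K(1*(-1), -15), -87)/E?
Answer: 0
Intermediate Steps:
z(P, s) = 0 (z(P, s) = 0 + 0 = 0)
E = 10710 (E = -1/6*(-64260) = 10710)
z(K(1*(-1), -15), -87)/E = 0/10710 = 0*(1/10710) = 0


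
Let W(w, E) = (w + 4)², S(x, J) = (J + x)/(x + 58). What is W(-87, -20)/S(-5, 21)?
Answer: 365117/16 ≈ 22820.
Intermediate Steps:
S(x, J) = (J + x)/(58 + x)
W(w, E) = (4 + w)²
W(-87, -20)/S(-5, 21) = (4 - 87)²/(((21 - 5)/(58 - 5))) = (-83)²/((16/53)) = 6889/(((1/53)*16)) = 6889/(16/53) = 6889*(53/16) = 365117/16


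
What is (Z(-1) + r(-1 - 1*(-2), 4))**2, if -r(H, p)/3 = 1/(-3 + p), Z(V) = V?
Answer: 16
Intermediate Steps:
r(H, p) = -3/(-3 + p)
(Z(-1) + r(-1 - 1*(-2), 4))**2 = (-1 - 3/(-3 + 4))**2 = (-1 - 3/1)**2 = (-1 - 3*1)**2 = (-1 - 3)**2 = (-4)**2 = 16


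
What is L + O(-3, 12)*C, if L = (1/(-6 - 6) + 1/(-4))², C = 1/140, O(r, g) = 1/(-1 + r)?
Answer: 551/5040 ≈ 0.10933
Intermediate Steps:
C = 1/140 ≈ 0.0071429
L = ⅑ (L = (1/(-12) - ¼)² = (-1/12 - ¼)² = (-⅓)² = ⅑ ≈ 0.11111)
L + O(-3, 12)*C = ⅑ + (1/140)/(-1 - 3) = ⅑ + (1/140)/(-4) = ⅑ - ¼*1/140 = ⅑ - 1/560 = 551/5040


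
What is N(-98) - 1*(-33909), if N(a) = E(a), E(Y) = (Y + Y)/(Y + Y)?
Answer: 33910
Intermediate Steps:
E(Y) = 1 (E(Y) = (2*Y)/((2*Y)) = (2*Y)*(1/(2*Y)) = 1)
N(a) = 1
N(-98) - 1*(-33909) = 1 - 1*(-33909) = 1 + 33909 = 33910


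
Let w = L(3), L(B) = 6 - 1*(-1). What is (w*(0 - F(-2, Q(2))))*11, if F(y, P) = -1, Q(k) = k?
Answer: 77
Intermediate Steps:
L(B) = 7 (L(B) = 6 + 1 = 7)
w = 7
(w*(0 - F(-2, Q(2))))*11 = (7*(0 - 1*(-1)))*11 = (7*(0 + 1))*11 = (7*1)*11 = 7*11 = 77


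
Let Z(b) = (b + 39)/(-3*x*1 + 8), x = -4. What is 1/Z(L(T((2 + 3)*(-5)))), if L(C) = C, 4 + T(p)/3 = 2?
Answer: 20/33 ≈ 0.60606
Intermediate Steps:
T(p) = -6 (T(p) = -12 + 3*2 = -12 + 6 = -6)
Z(b) = 39/20 + b/20 (Z(b) = (b + 39)/(-3*(-4)*1 + 8) = (39 + b)/(12*1 + 8) = (39 + b)/(12 + 8) = (39 + b)/20 = (39 + b)*(1/20) = 39/20 + b/20)
1/Z(L(T((2 + 3)*(-5)))) = 1/(39/20 + (1/20)*(-6)) = 1/(39/20 - 3/10) = 1/(33/20) = 20/33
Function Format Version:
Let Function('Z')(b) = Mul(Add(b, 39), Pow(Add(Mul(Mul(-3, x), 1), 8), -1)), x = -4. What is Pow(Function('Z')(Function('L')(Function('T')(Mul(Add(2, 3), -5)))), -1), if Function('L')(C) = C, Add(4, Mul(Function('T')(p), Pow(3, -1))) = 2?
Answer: Rational(20, 33) ≈ 0.60606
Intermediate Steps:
Function('T')(p) = -6 (Function('T')(p) = Add(-12, Mul(3, 2)) = Add(-12, 6) = -6)
Function('Z')(b) = Add(Rational(39, 20), Mul(Rational(1, 20), b)) (Function('Z')(b) = Mul(Add(b, 39), Pow(Add(Mul(Mul(-3, -4), 1), 8), -1)) = Mul(Add(39, b), Pow(Add(Mul(12, 1), 8), -1)) = Mul(Add(39, b), Pow(Add(12, 8), -1)) = Mul(Add(39, b), Pow(20, -1)) = Mul(Add(39, b), Rational(1, 20)) = Add(Rational(39, 20), Mul(Rational(1, 20), b)))
Pow(Function('Z')(Function('L')(Function('T')(Mul(Add(2, 3), -5)))), -1) = Pow(Add(Rational(39, 20), Mul(Rational(1, 20), -6)), -1) = Pow(Add(Rational(39, 20), Rational(-3, 10)), -1) = Pow(Rational(33, 20), -1) = Rational(20, 33)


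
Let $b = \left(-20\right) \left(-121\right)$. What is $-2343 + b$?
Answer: $77$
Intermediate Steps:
$b = 2420$
$-2343 + b = -2343 + 2420 = 77$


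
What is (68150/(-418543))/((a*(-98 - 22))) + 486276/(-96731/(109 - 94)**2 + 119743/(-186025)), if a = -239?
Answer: -488636488806824493335/432649274085744396 ≈ -1129.4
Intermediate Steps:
(68150/(-418543))/((a*(-98 - 22))) + 486276/(-96731/(109 - 94)**2 + 119743/(-186025)) = (68150/(-418543))/((-239*(-98 - 22))) + 486276/(-96731/(109 - 94)**2 + 119743/(-186025)) = (68150*(-1/418543))/((-239*(-120))) + 486276/(-96731/(15**2) + 119743*(-1/186025)) = -68150/418543/28680 + 486276/(-96731/225 - 119743/186025) = -68150/418543*1/28680 + 486276/(-96731*1/225 - 119743/186025) = -6815/1200381324 + 486276/(-96731/225 - 119743/186025) = -6815/1200381324 + 486276/(-720853058/1674225) = -6815/1200381324 + 486276*(-1674225/720853058) = -6815/1200381324 - 407067718050/360426529 = -488636488806824493335/432649274085744396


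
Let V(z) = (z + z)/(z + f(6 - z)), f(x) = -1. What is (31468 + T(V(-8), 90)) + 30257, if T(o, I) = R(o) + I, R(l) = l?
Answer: 556351/9 ≈ 61817.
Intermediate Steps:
V(z) = 2*z/(-1 + z) (V(z) = (z + z)/(z - 1) = (2*z)/(-1 + z) = 2*z/(-1 + z))
T(o, I) = I + o (T(o, I) = o + I = I + o)
(31468 + T(V(-8), 90)) + 30257 = (31468 + (90 + 2*(-8)/(-1 - 8))) + 30257 = (31468 + (90 + 2*(-8)/(-9))) + 30257 = (31468 + (90 + 2*(-8)*(-1/9))) + 30257 = (31468 + (90 + 16/9)) + 30257 = (31468 + 826/9) + 30257 = 284038/9 + 30257 = 556351/9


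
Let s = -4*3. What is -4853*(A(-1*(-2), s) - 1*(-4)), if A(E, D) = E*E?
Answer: -38824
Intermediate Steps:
s = -12
A(E, D) = E**2
-4853*(A(-1*(-2), s) - 1*(-4)) = -4853*((-1*(-2))**2 - 1*(-4)) = -4853*(2**2 + 4) = -4853*(4 + 4) = -4853*8 = -38824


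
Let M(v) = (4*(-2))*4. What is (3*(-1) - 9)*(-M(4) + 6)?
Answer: -456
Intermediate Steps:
M(v) = -32 (M(v) = -8*4 = -32)
(3*(-1) - 9)*(-M(4) + 6) = (3*(-1) - 9)*(-1*(-32) + 6) = (-3 - 9)*(32 + 6) = -12*38 = -456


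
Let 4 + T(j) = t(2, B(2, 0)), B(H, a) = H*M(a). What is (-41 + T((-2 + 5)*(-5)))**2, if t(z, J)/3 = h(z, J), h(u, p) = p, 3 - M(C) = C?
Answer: 729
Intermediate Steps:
M(C) = 3 - C
B(H, a) = H*(3 - a)
t(z, J) = 3*J
T(j) = 14 (T(j) = -4 + 3*(2*(3 - 1*0)) = -4 + 3*(2*(3 + 0)) = -4 + 3*(2*3) = -4 + 3*6 = -4 + 18 = 14)
(-41 + T((-2 + 5)*(-5)))**2 = (-41 + 14)**2 = (-27)**2 = 729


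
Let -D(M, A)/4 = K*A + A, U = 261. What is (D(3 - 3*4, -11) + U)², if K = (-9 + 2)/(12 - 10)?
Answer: 22801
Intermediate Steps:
K = -7/2 ≈ -3.5000
D(M, A) = 10*A (D(M, A) = -4*(-7*A/2 + A) = -(-10)*A = 10*A)
(D(3 - 3*4, -11) + U)² = (10*(-11) + 261)² = (-110 + 261)² = 151² = 22801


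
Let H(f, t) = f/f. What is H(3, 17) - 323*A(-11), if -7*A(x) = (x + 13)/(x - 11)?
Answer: -246/77 ≈ -3.1948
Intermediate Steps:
A(x) = -(13 + x)/(7*(-11 + x)) (A(x) = -(x + 13)/(7*(x - 11)) = -(13 + x)/(7*(-11 + x)))
H(f, t) = 1
H(3, 17) - 323*A(-11) = 1 - 323*(-13 - 1*(-11))/(7*(-11 - 11)) = 1 - 323*(-13 + 11)/(7*(-22)) = 1 - 323*(-1)*(-2)/(7*22) = 1 - 323*1/77 = 1 - 323/77 = -246/77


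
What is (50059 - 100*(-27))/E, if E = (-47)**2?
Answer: 52759/2209 ≈ 23.884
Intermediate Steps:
E = 2209
(50059 - 100*(-27))/E = (50059 - 100*(-27))/2209 = (50059 + 2700)*(1/2209) = 52759*(1/2209) = 52759/2209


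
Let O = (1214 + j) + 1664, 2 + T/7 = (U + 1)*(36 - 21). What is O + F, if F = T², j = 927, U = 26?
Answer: 7961846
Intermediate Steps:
T = 2821 (T = -14 + 7*((26 + 1)*(36 - 21)) = -14 + 7*(27*15) = -14 + 7*405 = -14 + 2835 = 2821)
O = 3805 (O = (1214 + 927) + 1664 = 2141 + 1664 = 3805)
F = 7958041 (F = 2821² = 7958041)
O + F = 3805 + 7958041 = 7961846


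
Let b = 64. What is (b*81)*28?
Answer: 145152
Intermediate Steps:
(b*81)*28 = (64*81)*28 = 5184*28 = 145152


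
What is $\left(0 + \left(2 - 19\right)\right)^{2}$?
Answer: $289$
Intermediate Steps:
$\left(0 + \left(2 - 19\right)\right)^{2} = \left(0 - 17\right)^{2} = \left(-17\right)^{2} = 289$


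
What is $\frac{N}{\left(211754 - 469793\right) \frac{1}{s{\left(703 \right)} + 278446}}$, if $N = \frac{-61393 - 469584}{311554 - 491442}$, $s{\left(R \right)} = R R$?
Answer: $- \frac{410262033935}{46418119632} \approx -8.8384$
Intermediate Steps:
$s{\left(R \right)} = R^{2}$
$N = \frac{530977}{179888}$ ($N = - \frac{530977}{-179888} = \left(-530977\right) \left(- \frac{1}{179888}\right) = \frac{530977}{179888} \approx 2.9517$)
$\frac{N}{\left(211754 - 469793\right) \frac{1}{s{\left(703 \right)} + 278446}} = \frac{530977}{179888 \frac{211754 - 469793}{703^{2} + 278446}} = \frac{530977}{179888 \left(- \frac{258039}{494209 + 278446}\right)} = \frac{530977}{179888 \left(- \frac{258039}{772655}\right)} = \frac{530977}{179888} \left(- \frac{772655}{258039}\right) = - \frac{410262033935}{46418119632}$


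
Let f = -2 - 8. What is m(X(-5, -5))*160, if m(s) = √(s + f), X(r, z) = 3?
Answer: 160*I*√7 ≈ 423.32*I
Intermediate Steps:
f = -10
m(s) = √(-10 + s) (m(s) = √(s - 10) = √(-10 + s))
m(X(-5, -5))*160 = √(-10 + 3)*160 = √(-7)*160 = (I*√7)*160 = 160*I*√7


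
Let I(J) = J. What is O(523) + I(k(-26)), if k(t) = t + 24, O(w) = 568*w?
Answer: 297062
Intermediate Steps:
k(t) = 24 + t
O(523) + I(k(-26)) = 568*523 + (24 - 26) = 297064 - 2 = 297062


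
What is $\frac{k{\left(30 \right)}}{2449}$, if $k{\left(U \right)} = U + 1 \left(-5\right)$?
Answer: $\frac{25}{2449} \approx 0.010208$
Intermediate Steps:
$k{\left(U \right)} = -5 + U$ ($k{\left(U \right)} = U - 5 = -5 + U$)
$\frac{k{\left(30 \right)}}{2449} = \frac{-5 + 30}{2449} = 25 \cdot \frac{1}{2449} = \frac{25}{2449}$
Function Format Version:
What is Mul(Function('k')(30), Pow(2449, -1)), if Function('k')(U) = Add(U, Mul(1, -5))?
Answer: Rational(25, 2449) ≈ 0.010208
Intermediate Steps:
Function('k')(U) = Add(-5, U) (Function('k')(U) = Add(U, -5) = Add(-5, U))
Mul(Function('k')(30), Pow(2449, -1)) = Mul(Add(-5, 30), Pow(2449, -1)) = Mul(25, Rational(1, 2449)) = Rational(25, 2449)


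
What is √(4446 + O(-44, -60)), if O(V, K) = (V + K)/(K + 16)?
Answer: 2*√134563/11 ≈ 66.696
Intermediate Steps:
O(V, K) = (K + V)/(16 + K)
√(4446 + O(-44, -60)) = √(4446 + (-60 - 44)/(16 - 60)) = √(4446 - 104/(-44)) = √(4446 - 1/44*(-104)) = √(4446 + 26/11) = √(48932/11) = 2*√134563/11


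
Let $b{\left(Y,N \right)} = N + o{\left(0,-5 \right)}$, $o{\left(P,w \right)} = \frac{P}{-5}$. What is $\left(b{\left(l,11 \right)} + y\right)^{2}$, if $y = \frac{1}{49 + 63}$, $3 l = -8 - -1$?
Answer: $\frac{1520289}{12544} \approx 121.2$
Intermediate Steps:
$o{\left(P,w \right)} = - \frac{P}{5}$ ($o{\left(P,w \right)} = P \left(- \frac{1}{5}\right) = - \frac{P}{5}$)
$l = - \frac{7}{3}$ ($l = \frac{-8 - -1}{3} = \frac{-8 + 1}{3} = \frac{1}{3} \left(-7\right) = - \frac{7}{3} \approx -2.3333$)
$b{\left(Y,N \right)} = N$ ($b{\left(Y,N \right)} = N - 0 = N + 0 = N$)
$y = \frac{1}{112} \approx 0.0089286$
$\left(b{\left(l,11 \right)} + y\right)^{2} = \left(11 + \frac{1}{112}\right)^{2} = \left(\frac{1233}{112}\right)^{2} = \frac{1520289}{12544}$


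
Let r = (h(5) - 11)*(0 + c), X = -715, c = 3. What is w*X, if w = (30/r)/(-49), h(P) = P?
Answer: -3575/147 ≈ -24.320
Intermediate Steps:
r = -18 (r = (5 - 11)*(0 + 3) = -6*3 = -18)
w = 5/147 (w = (30/(-18))/(-49) = (30*(-1/18))*(-1/49) = -5/3*(-1/49) = 5/147 ≈ 0.034014)
w*X = (5/147)*(-715) = -3575/147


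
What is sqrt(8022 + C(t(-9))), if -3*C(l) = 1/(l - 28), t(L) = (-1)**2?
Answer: sqrt(649783)/9 ≈ 89.566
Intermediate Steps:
t(L) = 1
C(l) = -1/(3*(-28 + l)) (C(l) = -1/(3*(l - 28)) = -1/(3*(-28 + l)))
sqrt(8022 + C(t(-9))) = sqrt(8022 - 1/(-84 + 3*1)) = sqrt(8022 - 1/(-84 + 3)) = sqrt(8022 - 1/(-81)) = sqrt(8022 - 1*(-1/81)) = sqrt(8022 + 1/81) = sqrt(649783/81) = sqrt(649783)/9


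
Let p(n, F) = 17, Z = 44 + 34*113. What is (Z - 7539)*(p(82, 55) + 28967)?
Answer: -105878552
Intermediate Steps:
Z = 3886 (Z = 44 + 3842 = 3886)
(Z - 7539)*(p(82, 55) + 28967) = (3886 - 7539)*(17 + 28967) = -3653*28984 = -105878552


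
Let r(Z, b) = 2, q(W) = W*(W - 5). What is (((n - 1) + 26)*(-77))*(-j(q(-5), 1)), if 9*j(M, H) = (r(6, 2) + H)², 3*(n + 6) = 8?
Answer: 5005/3 ≈ 1668.3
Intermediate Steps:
n = -10/3 (n = -6 + (⅓)*8 = -6 + 8/3 = -10/3 ≈ -3.3333)
q(W) = W*(-5 + W)
j(M, H) = (2 + H)²/9
(((n - 1) + 26)*(-77))*(-j(q(-5), 1)) = (((-10/3 - 1) + 26)*(-77))*(-(2 + 1)²/9) = ((-13/3 + 26)*(-77))*(-3²/9) = ((65/3)*(-77))*(-9/9) = -(-5005)/3 = -5005/3*(-1) = 5005/3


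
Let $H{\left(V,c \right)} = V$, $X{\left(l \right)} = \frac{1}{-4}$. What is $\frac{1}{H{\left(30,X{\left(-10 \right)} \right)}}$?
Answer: $\frac{1}{30} \approx 0.033333$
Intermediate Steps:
$X{\left(l \right)} = - \frac{1}{4}$
$\frac{1}{H{\left(30,X{\left(-10 \right)} \right)}} = \frac{1}{30}$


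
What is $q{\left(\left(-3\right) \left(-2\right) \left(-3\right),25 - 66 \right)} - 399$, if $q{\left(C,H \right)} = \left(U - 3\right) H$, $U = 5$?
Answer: $-481$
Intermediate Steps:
$q{\left(C,H \right)} = 2 H$ ($q{\left(C,H \right)} = \left(5 - 3\right) H = 2 H$)
$q{\left(\left(-3\right) \left(-2\right) \left(-3\right),25 - 66 \right)} - 399 = 2 \left(25 - 66\right) - 399 = 2 \left(-41\right) - 399 = -82 - 399 = -481$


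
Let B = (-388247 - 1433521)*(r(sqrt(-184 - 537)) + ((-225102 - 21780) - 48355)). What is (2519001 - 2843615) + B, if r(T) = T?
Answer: 537852994402 - 1821768*I*sqrt(721) ≈ 5.3785e+11 - 4.8917e+7*I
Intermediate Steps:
B = 537853319016 - 1821768*I*sqrt(721) (B = (-388247 - 1433521)*(sqrt(-184 - 537) + ((-225102 - 21780) - 48355)) = -1821768*(sqrt(-721) + (-246882 - 48355)) = -1821768*(I*sqrt(721) - 295237) = -1821768*(-295237 + I*sqrt(721)) = 537853319016 - 1821768*I*sqrt(721) ≈ 5.3785e+11 - 4.8917e+7*I)
(2519001 - 2843615) + B = (2519001 - 2843615) + (537853319016 - 1821768*I*sqrt(721)) = -324614 + (537853319016 - 1821768*I*sqrt(721)) = 537852994402 - 1821768*I*sqrt(721)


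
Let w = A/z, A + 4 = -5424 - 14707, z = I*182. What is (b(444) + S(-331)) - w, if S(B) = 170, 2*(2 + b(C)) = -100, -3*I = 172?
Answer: 3633467/31304 ≈ 116.07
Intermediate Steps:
I = -172/3 (I = -⅓*172 = -172/3 ≈ -57.333)
b(C) = -52 (b(C) = -2 + (½)*(-100) = -2 - 50 = -52)
z = -31304/3 (z = -172/3*182 = -31304/3 ≈ -10435.)
A = -20135 (A = -4 + (-5424 - 14707) = -4 - 20131 = -20135)
w = 60405/31304 (w = -20135/(-31304/3) = -20135*(-3/31304) = 60405/31304 ≈ 1.9296)
(b(444) + S(-331)) - w = (-52 + 170) - 1*60405/31304 = 118 - 60405/31304 = 3633467/31304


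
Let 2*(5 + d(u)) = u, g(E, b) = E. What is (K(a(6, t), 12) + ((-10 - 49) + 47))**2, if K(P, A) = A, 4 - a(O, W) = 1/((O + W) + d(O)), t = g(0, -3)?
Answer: 0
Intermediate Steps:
t = 0
d(u) = -5 + u/2
a(O, W) = 4 - 1/(-5 + W + 3*O/2) (a(O, W) = 4 - 1/((O + W) + (-5 + O/2)) = 4 - 1/(-5 + W + 3*O/2))
(K(a(6, t), 12) + ((-10 - 49) + 47))**2 = (12 + ((-10 - 49) + 47))**2 = (12 + (-59 + 47))**2 = (12 - 12)**2 = 0**2 = 0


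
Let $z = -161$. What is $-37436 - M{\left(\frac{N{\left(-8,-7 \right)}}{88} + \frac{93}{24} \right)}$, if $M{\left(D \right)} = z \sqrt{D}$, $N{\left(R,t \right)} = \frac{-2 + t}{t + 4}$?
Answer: $-37436 + \frac{161 \sqrt{473}}{11} \approx -37118.0$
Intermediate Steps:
$N{\left(R,t \right)} = \frac{-2 + t}{4 + t}$
$M{\left(D \right)} = - 161 \sqrt{D}$
$-37436 - M{\left(\frac{N{\left(-8,-7 \right)}}{88} + \frac{93}{24} \right)} = -37436 - - 161 \sqrt{\frac{\frac{1}{4 - 7} \left(-2 - 7\right)}{88} + \frac{93}{24}} = -37436 - - 161 \sqrt{\frac{1}{-3} \left(-9\right) \frac{1}{88} + 93 \cdot \frac{1}{24}} = -37436 - - 161 \sqrt{\left(- \frac{1}{3}\right) \left(-9\right) \frac{1}{88} + \frac{31}{8}} = -37436 - - 161 \sqrt{3 \cdot \frac{1}{88} + \frac{31}{8}} = -37436 - - 161 \sqrt{\frac{3}{88} + \frac{31}{8}} = -37436 - - 161 \sqrt{\frac{43}{11}} = -37436 - - 161 \frac{\sqrt{473}}{11} = -37436 - - \frac{161 \sqrt{473}}{11} = -37436 + \frac{161 \sqrt{473}}{11}$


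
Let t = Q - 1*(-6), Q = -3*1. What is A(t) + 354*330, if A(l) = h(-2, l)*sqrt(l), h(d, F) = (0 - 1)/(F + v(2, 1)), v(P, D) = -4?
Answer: 116820 + sqrt(3) ≈ 1.1682e+5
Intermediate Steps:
h(d, F) = -1/(-4 + F) (h(d, F) = (0 - 1)/(F - 4) = -1/(-4 + F))
Q = -3
t = 3 (t = -3 - 1*(-6) = -3 + 6 = 3)
A(l) = -sqrt(l)/(-4 + l) (A(l) = (-1/(-4 + l))*sqrt(l) = -sqrt(l)/(-4 + l))
A(t) + 354*330 = -sqrt(3)/(-4 + 3) + 354*330 = -1*sqrt(3)/(-1) + 116820 = -1*sqrt(3)*(-1) + 116820 = sqrt(3) + 116820 = 116820 + sqrt(3)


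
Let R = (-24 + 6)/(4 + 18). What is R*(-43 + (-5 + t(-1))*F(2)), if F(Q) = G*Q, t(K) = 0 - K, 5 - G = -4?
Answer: 1035/11 ≈ 94.091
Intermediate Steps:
G = 9 (G = 5 - 1*(-4) = 5 + 4 = 9)
t(K) = -K
F(Q) = 9*Q
R = -9/11 (R = -18/22 = -18*1/22 = -9/11 ≈ -0.81818)
R*(-43 + (-5 + t(-1))*F(2)) = -9*(-43 + (-5 - 1*(-1))*(9*2))/11 = -9*(-43 + (-5 + 1)*18)/11 = -9*(-43 - 4*18)/11 = -9*(-43 - 72)/11 = -9/11*(-115) = 1035/11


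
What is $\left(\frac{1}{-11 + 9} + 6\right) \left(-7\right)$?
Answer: $- \frac{77}{2} \approx -38.5$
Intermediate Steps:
$\left(\frac{1}{-11 + 9} + 6\right) \left(-7\right) = \left(\frac{1}{-2} + 6\right) \left(-7\right) = \left(- \frac{1}{2} + 6\right) \left(-7\right) = \frac{11}{2} \left(-7\right) = - \frac{77}{2}$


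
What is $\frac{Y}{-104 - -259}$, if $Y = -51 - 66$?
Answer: $- \frac{117}{155} \approx -0.75484$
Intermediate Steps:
$Y = -117$
$\frac{Y}{-104 - -259} = \frac{1}{-104 - -259} \left(-117\right) = \frac{1}{-104 + 259} \left(-117\right) = \frac{1}{155} \left(-117\right) = - \frac{117}{155}$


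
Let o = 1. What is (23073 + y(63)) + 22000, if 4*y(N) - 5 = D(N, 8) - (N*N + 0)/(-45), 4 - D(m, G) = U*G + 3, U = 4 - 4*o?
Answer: 901931/20 ≈ 45097.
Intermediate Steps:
U = 0 (U = 4 - 4*1 = 4 - 4 = 0)
D(m, G) = 1 (D(m, G) = 4 - (0*G + 3) = 4 - (0 + 3) = 4 - 1*3 = 4 - 3 = 1)
y(N) = 3/2 + N**2/180 (y(N) = 5/4 + (1 - (N*N + 0)/(-45))/4 = 5/4 + (1 - (N**2 + 0)*(-1)/45)/4 = 5/4 + (1 - N**2*(-1)/45)/4 = 5/4 + (1 - (-1)*N**2/45)/4 = 5/4 + (1 + N**2/45)/4 = 5/4 + (1/4 + N**2/180) = 3/2 + N**2/180)
(23073 + y(63)) + 22000 = (23073 + (3/2 + (1/180)*63**2)) + 22000 = (23073 + (3/2 + (1/180)*3969)) + 22000 = (23073 + (3/2 + 441/20)) + 22000 = (23073 + 471/20) + 22000 = 461931/20 + 22000 = 901931/20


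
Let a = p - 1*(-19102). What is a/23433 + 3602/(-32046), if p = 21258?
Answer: 201495149/125155653 ≈ 1.6100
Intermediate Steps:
a = 40360 (a = 21258 - 1*(-19102) = 21258 + 19102 = 40360)
a/23433 + 3602/(-32046) = 40360/23433 + 3602/(-32046) = 40360*(1/23433) + 3602*(-1/32046) = 40360/23433 - 1801/16023 = 201495149/125155653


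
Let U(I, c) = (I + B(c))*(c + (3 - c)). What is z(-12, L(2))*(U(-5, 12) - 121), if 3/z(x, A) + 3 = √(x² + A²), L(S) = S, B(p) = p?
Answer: -900/139 - 600*√37/139 ≈ -32.731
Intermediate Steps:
z(x, A) = 3/(-3 + √(A² + x²)) (z(x, A) = 3/(-3 + √(x² + A²)) = 3/(-3 + √(A² + x²)))
U(I, c) = 3*I + 3*c (U(I, c) = (I + c)*(c + (3 - c)) = (I + c)*3 = 3*I + 3*c)
z(-12, L(2))*(U(-5, 12) - 121) = (3/(-3 + √(2² + (-12)²)))*((3*(-5) + 3*12) - 121) = (3/(-3 + √(4 + 144)))*((-15 + 36) - 121) = (3/(-3 + √148))*(21 - 121) = (3/(-3 + 2*√37))*(-100) = -300/(-3 + 2*√37)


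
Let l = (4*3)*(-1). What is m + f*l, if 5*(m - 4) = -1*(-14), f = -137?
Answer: 8254/5 ≈ 1650.8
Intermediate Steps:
l = -12 (l = 12*(-1) = -12)
m = 34/5 (m = 4 + (-1*(-14))/5 = 4 + (1/5)*14 = 4 + 14/5 = 34/5 ≈ 6.8000)
m + f*l = 34/5 - 137*(-12) = 34/5 + 1644 = 8254/5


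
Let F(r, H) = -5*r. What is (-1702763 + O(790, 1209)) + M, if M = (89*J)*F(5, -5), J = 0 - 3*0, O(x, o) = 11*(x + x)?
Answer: -1685383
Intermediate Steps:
O(x, o) = 22*x (O(x, o) = 11*(2*x) = 22*x)
J = 0 (J = 0 + 0 = 0)
M = 0 (M = (89*0)*(-5*5) = 0*(-25) = 0)
(-1702763 + O(790, 1209)) + M = (-1702763 + 22*790) + 0 = (-1702763 + 17380) + 0 = -1685383 + 0 = -1685383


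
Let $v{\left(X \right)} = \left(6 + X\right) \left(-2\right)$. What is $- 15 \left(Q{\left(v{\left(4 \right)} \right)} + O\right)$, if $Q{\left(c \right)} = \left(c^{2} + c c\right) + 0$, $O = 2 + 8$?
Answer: $-12150$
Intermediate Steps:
$v{\left(X \right)} = -12 - 2 X$
$O = 10$
$Q{\left(c \right)} = 2 c^{2}$ ($Q{\left(c \right)} = \left(c^{2} + c^{2}\right) + 0 = 2 c^{2} + 0 = 2 c^{2}$)
$- 15 \left(Q{\left(v{\left(4 \right)} \right)} + O\right) = - 15 \left(2 \left(-12 - 8\right)^{2} + 10\right) = - 15 \left(2 \left(-20\right)^{2} + 10\right) = - 15 \left(2 \cdot 400 + 10\right) = - 15 \left(800 + 10\right) = \left(-15\right) 810 = -12150$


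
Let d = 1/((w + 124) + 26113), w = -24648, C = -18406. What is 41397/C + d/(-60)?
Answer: -1973404193/877414020 ≈ -2.2491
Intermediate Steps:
d = 1/1589 (d = 1/((-24648 + 124) + 26113) = 1/(-24524 + 26113) = 1/1589 ≈ 0.00062933)
41397/C + d/(-60) = 41397/(-18406) + (1/1589)/(-60) = 41397*(-1/18406) + (1/1589)*(-1/60) = -41397/18406 - 1/95340 = -1973404193/877414020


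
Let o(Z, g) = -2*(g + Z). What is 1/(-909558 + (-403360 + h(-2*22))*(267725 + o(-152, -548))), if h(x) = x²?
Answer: -1/108034143558 ≈ -9.2563e-12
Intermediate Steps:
o(Z, g) = -2*Z - 2*g (o(Z, g) = -2*(Z + g) = -2*Z - 2*g)
1/(-909558 + (-403360 + h(-2*22))*(267725 + o(-152, -548))) = 1/(-909558 + (-403360 + (-2*22)²)*(267725 + (-2*(-152) - 2*(-548)))) = 1/(-909558 + (-403360 + (-44)²)*(267725 + (304 + 1096))) = 1/(-909558 + (-403360 + 1936)*(267725 + 1400)) = 1/(-909558 - 401424*269125) = 1/(-909558 - 108033234000) = 1/(-108034143558) = -1/108034143558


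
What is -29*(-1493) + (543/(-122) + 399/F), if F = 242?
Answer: 319554475/7381 ≈ 43294.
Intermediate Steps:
-29*(-1493) + (543/(-122) + 399/F) = -29*(-1493) + (543/(-122) + 399/242) = 43297 + (543*(-1/122) + 399*(1/242)) = 43297 + (-543/122 + 399/242) = 43297 - 20682/7381 = 319554475/7381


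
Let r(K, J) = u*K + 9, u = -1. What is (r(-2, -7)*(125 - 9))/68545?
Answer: 1276/68545 ≈ 0.018616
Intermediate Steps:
r(K, J) = 9 - K (r(K, J) = -K + 9 = 9 - K)
(r(-2, -7)*(125 - 9))/68545 = ((9 - 1*(-2))*(125 - 9))/68545 = ((9 + 2)*116)*(1/68545) = (11*116)*(1/68545) = 1276*(1/68545) = 1276/68545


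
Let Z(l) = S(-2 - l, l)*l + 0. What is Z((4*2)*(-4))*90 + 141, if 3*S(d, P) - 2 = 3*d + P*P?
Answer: -1071219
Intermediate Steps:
S(d, P) = ⅔ + d + P²/3 (S(d, P) = ⅔ + (3*d + P*P)/3 = ⅔ + (3*d + P²)/3 = ⅔ + (P² + 3*d)/3 = ⅔ + (d + P²/3) = ⅔ + d + P²/3)
Z(l) = l*(-4/3 - l + l²/3) (Z(l) = (⅔ + (-2 - l) + l²/3)*l + 0 = (-4/3 - l + l²/3)*l + 0 = l*(-4/3 - l + l²/3) + 0 = l*(-4/3 - l + l²/3))
Z((4*2)*(-4))*90 + 141 = (((4*2)*(-4))*(-4 + ((4*2)*(-4))² - 3*4*2*(-4))/3)*90 + 141 = ((8*(-4))*(-4 + (8*(-4))² - 24*(-4))/3)*90 + 141 = ((⅓)*(-32)*(-4 + (-32)² - 3*(-32)))*90 + 141 = ((⅓)*(-32)*(-4 + 1024 + 96))*90 + 141 = ((⅓)*(-32)*1116)*90 + 141 = -11904*90 + 141 = -1071360 + 141 = -1071219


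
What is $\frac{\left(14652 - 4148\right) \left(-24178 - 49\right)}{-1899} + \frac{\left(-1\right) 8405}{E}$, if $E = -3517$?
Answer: $\frac{895023556031}{6678783} \approx 1.3401 \cdot 10^{5}$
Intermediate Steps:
$\frac{\left(14652 - 4148\right) \left(-24178 - 49\right)}{-1899} + \frac{\left(-1\right) 8405}{E} = \frac{\left(14652 - 4148\right) \left(-24178 - 49\right)}{-1899} + \frac{\left(-1\right) 8405}{-3517} = 10504 \left(-24227\right) \left(- \frac{1}{1899}\right) - - \frac{8405}{3517} = \left(-254480408\right) \left(- \frac{1}{1899}\right) + \frac{8405}{3517} = \frac{254480408}{1899} + \frac{8405}{3517} = \frac{895023556031}{6678783}$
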